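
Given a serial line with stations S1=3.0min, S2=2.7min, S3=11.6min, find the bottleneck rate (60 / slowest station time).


Bottleneck = longest station time
Station times: [3.0, 2.7, 11.6]
Max = 11.6 min
Rate = 60 / 11.6
= 5.17 units/hour (bottleneck: 11.6min)


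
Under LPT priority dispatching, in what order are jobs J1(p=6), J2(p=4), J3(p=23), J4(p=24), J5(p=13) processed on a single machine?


LPT: sort by longest processing time first
  J4: p=24
  J3: p=23
  J5: p=13
  J1: p=6
  J2: p=4
Order: J4 → J3 → J5 → J1 → J2


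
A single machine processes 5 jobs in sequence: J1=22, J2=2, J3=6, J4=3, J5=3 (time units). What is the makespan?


Sequential makespan: sum all processing times
= 22 + 2 + 6 + 3 + 3
= 36 time units


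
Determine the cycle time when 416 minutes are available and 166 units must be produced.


Cycle time = available time / demand
= 416 / 166
= 2.51 min/unit


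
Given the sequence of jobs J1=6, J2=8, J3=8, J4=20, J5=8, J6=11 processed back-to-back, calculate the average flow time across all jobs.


Completion times:
  J1: completes at 6
  J2: completes at 14
  J3: completes at 22
  J4: completes at 42
  J5: completes at 50
  J6: completes at 61
Sum = 195
Average = 195/6
= 32.50


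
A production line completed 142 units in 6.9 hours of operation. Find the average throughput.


Throughput = units / time
= 142 / 6.9
= 20.6 units/hour


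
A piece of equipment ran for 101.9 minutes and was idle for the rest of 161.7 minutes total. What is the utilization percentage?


Utilization = busy / total × 100
= 101.9 / 161.7 × 100
= 63.0%


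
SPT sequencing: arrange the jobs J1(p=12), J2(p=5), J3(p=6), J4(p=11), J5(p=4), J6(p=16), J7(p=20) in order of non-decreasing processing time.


SPT: sort by shortest processing time
  J5: p=4
  J2: p=5
  J3: p=6
  J4: p=11
  J1: p=12
  J6: p=16
  J7: p=20
Order: J5 → J2 → J3 → J4 → J1 → J6 → J7


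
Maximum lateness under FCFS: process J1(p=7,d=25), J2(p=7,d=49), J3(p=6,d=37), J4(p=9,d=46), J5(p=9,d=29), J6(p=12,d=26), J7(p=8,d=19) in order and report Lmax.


Lateness per job (L = C - d):
  J1: C=7, d=25, L=-18
  J2: C=14, d=49, L=-35
  J3: C=20, d=37, L=-17
  J4: C=29, d=46, L=-17
  J5: C=38, d=29, L=9
  J6: C=50, d=26, L=24
  J7: C=58, d=19, L=39
Lmax = max(-18, -35, -17, -17, 9, 24, 39)
= 39


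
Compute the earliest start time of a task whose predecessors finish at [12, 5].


ES = max of all predecessor completion times
Predecessors: [12, 5]
ES = max(12, 5)
= 12


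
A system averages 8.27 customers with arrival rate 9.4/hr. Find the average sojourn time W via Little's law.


Little's law: L = λW → W = L / λ
= 8.27 / 9.4
= 0.88 hours


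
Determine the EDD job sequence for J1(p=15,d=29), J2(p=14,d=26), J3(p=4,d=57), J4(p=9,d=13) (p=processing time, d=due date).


EDD: sort by earliest due date
  J4: d=13, p=9
  J2: d=26, p=14
  J1: d=29, p=15
  J3: d=57, p=4
Order: J4 → J2 → J1 → J3


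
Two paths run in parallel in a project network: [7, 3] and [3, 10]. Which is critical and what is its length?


Path A: 7 + 3 = 10
Path B: 3 + 10 = 13
Critical path = longest = max(10, 13)
= 13 (Path B)


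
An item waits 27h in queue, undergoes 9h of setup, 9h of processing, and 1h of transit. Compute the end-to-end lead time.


Lead time = queue + setup + processing + transit
= 27 + 9 + 9 + 1
= 46 hours


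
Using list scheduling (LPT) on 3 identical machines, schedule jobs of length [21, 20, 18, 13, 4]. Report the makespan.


Jobs (LPT sorted): [21, 20, 18, 13, 4]
Machines: 3
  J=21 → Machine 1 (load: 0+21=21)
  J=20 → Machine 2 (load: 0+20=20)
  J=18 → Machine 3 (load: 0+18=18)
  J=13 → Machine 3 (load: 18+13=31)
  J=4 → Machine 2 (load: 20+4=24)
Machine loads: [21, 24, 31]
Makespan = max = 31 time units


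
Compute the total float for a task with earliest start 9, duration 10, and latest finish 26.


EF = ES + duration = 9 + 10 = 19
LS = LF - duration = 26 - 10 = 16
Total Float = LF - EF = 26 - 19
(or LS - ES = 16 - 9)
= 7


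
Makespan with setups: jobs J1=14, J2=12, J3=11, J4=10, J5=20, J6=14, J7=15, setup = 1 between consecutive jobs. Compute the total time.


Makespan = Σ processing + (n-1) × setup
= (14 + 12 + 11 + 10 + 20 + 14 + 15) + (7-1)×1
= 96 + 6
= 102 time units


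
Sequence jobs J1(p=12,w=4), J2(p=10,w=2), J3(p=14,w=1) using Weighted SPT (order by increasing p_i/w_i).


WSPT (Smith's rule): sort by p/w ascending
  J1: p/w = 12/4 = 3.000
  J2: p/w = 10/2 = 5.000
  J3: p/w = 14/1 = 14.000
Order: J1 → J2 → J3


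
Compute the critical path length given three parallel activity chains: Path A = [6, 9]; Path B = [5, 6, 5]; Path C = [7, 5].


Path A: 6 + 9 = 15
Path B: 5 + 6 + 5 = 16
Path C: 7 + 5 = 12
Critical path = longest = max(15, 16, 12)
= 16 (Path B)


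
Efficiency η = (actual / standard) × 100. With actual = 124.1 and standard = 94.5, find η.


Efficiency = (actual / standard) × 100
= (124.1 / 94.5) × 100
= 131.3%


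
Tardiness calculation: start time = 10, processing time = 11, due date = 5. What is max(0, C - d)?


Completion = start + processing = 10 + 11 = 21
Tardiness = max(0, C - d) = max(0, 21 - 5)
= max(0, 16)
= 16


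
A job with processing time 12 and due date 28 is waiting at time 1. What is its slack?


Slack = due - current_time - processing
= 28 - 1 - 12
= 15


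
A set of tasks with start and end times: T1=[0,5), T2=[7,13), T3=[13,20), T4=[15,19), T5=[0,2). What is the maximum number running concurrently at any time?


Check each time point for overlaps:
  t=0: 2 tasks active (T1, T5)
Max concurrent = 2


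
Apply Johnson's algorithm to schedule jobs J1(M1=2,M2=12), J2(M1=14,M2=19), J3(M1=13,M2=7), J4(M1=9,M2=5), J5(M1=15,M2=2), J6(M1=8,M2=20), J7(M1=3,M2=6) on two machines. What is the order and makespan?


Johnson's rule:
Group 1 (M1≤M2, sort by M1): ['J1', 'J7', 'J6', 'J2']
Group 2 (M1>M2, sort desc M2): ['J3', 'J4', 'J5']
Sequence: J1 → J7 → J6 → J2 → J3 → J4 → J5
Makespan calculation:
  J1: M1 done=2, M2 done=14
  J7: M1 done=5, M2 done=20
  J6: M1 done=13, M2 done=40
  J2: M1 done=27, M2 done=59
  J3: M1 done=40, M2 done=66
  J4: M1 done=49, M2 done=71
  J5: M1 done=64, M2 done=73
= Sequence: J1 → J7 → J6 → J2 → J3 → J4 → J5, Makespan: 73


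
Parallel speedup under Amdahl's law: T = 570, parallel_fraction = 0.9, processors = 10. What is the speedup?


Amdahl's law: T_p = T × ((1-p) + p/N)
= 570 × ((1-0.9) + 0.9/10)
= 570 × (0.10 + 0.0900)
= 570 × 0.1900
= 108.30
Speedup = 570/108.30
= 5.26×


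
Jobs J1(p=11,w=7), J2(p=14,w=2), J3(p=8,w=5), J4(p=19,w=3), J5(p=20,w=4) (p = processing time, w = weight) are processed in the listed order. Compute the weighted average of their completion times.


Completion times:
  J1: C=11, w×C=7×11=77
  J2: C=25, w×C=2×25=50
  J3: C=33, w×C=5×33=165
  J4: C=52, w×C=3×52=156
  J5: C=72, w×C=4×72=288
Sum w×C = 736
Sum w = 21
Weighted avg = 736/21
= 35.05


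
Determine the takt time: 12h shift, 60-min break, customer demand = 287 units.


Available = 12×60 - 60 = 660 min
Takt time = 660 / 287
= 2.30 min/unit


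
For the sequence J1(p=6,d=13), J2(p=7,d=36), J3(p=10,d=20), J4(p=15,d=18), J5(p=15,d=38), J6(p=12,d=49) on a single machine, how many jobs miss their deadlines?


Completion vs due date:
  J1: C=6, d=13 → on time
  J2: C=13, d=36 → on time
  J3: C=23, d=20 → TARDY
  J4: C=38, d=18 → TARDY
  J5: C=53, d=38 → TARDY
  J6: C=65, d=49 → TARDY
Tardy jobs: J3, J4, J5, J6
Count = 4


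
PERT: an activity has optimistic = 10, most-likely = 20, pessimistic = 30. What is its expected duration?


te = (o + 4m + p) / 6
= (10 + 4×20 + 30) / 6
= (10 + 80 + 30) / 6
= 120 / 6
= 20.00


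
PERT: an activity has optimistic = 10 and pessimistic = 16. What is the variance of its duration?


σ² = ((p - o) / 6)² = (p - o)² / 36
= (16 - 10)² / 36
= 6² / 36
= 36 / 36
= 1.0000


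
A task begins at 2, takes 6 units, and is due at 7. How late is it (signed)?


Completion = 2 + 6 = 8
Lateness = C - d = 8 - 7
= 1


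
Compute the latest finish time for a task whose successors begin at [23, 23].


LF = min of all successor start times
Successors start at: [23, 23]
LF = min(23, 23)
= 23


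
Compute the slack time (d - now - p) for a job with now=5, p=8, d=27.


Slack = due - current_time - processing
= 27 - 5 - 8
= 14


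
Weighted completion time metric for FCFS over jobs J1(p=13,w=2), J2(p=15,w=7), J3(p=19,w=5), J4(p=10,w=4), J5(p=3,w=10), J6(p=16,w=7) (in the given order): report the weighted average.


Completion times:
  J1: C=13, w×C=2×13=26
  J2: C=28, w×C=7×28=196
  J3: C=47, w×C=5×47=235
  J4: C=57, w×C=4×57=228
  J5: C=60, w×C=10×60=600
  J6: C=76, w×C=7×76=532
Sum w×C = 1817
Sum w = 35
Weighted avg = 1817/35
= 51.91


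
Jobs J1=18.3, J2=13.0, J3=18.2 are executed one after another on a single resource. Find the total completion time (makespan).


Sequential makespan: sum all processing times
= 18.3 + 13.0 + 18.2
= 49.5 time units


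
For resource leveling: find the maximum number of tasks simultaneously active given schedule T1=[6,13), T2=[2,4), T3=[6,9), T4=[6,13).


Check each time point for overlaps:
  t=6: 3 tasks active (T1, T3, T4)
Max concurrent = 3


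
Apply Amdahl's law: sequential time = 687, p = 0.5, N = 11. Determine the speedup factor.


Amdahl's law: T_p = T × ((1-p) + p/N)
= 687 × ((1-0.5) + 0.5/11)
= 687 × (0.50 + 0.0455)
= 687 × 0.5455
= 374.73
Speedup = 687/374.73
= 1.83×


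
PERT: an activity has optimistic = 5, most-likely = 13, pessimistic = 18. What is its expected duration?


te = (o + 4m + p) / 6
= (5 + 4×13 + 18) / 6
= (5 + 52 + 18) / 6
= 75 / 6
= 12.50


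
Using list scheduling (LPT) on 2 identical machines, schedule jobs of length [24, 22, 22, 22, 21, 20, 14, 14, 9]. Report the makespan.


Jobs (LPT sorted): [24, 22, 22, 22, 21, 20, 14, 14, 9]
Machines: 2
  J=24 → Machine 1 (load: 0+24=24)
  J=22 → Machine 2 (load: 0+22=22)
  J=22 → Machine 2 (load: 22+22=44)
  J=22 → Machine 1 (load: 24+22=46)
  J=21 → Machine 2 (load: 44+21=65)
  J=20 → Machine 1 (load: 46+20=66)
  J=14 → Machine 2 (load: 65+14=79)
  J=14 → Machine 1 (load: 66+14=80)
  J=9 → Machine 2 (load: 79+9=88)
Machine loads: [80, 88]
Makespan = max = 88 time units


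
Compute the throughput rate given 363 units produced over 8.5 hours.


Throughput = units / time
= 363 / 8.5
= 42.7 units/hour


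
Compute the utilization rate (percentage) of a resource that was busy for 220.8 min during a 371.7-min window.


Utilization = busy / total × 100
= 220.8 / 371.7 × 100
= 59.4%


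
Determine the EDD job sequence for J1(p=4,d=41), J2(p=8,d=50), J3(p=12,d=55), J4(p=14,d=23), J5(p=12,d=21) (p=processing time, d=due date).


EDD: sort by earliest due date
  J5: d=21, p=12
  J4: d=23, p=14
  J1: d=41, p=4
  J2: d=50, p=8
  J3: d=55, p=12
Order: J5 → J4 → J1 → J2 → J3


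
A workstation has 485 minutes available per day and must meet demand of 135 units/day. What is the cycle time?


Cycle time = available time / demand
= 485 / 135
= 3.59 min/unit


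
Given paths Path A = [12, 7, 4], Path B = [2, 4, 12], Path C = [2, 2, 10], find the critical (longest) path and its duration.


Path A: 12 + 7 + 4 = 23
Path B: 2 + 4 + 12 = 18
Path C: 2 + 2 + 10 = 14
Critical path = longest = max(23, 18, 14)
= 23 (Path A)


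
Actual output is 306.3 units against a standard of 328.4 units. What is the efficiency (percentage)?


Efficiency = (actual / standard) × 100
= (306.3 / 328.4) × 100
= 93.3%


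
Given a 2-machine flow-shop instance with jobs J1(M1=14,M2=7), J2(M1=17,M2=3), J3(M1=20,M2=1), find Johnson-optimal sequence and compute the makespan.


Johnson's rule:
Group 1 (M1≤M2, sort by M1): []
Group 2 (M1>M2, sort desc M2): ['J1', 'J2', 'J3']
Sequence: J1 → J2 → J3
Makespan calculation:
  J1: M1 done=14, M2 done=21
  J2: M1 done=31, M2 done=34
  J3: M1 done=51, M2 done=52
= Sequence: J1 → J2 → J3, Makespan: 52


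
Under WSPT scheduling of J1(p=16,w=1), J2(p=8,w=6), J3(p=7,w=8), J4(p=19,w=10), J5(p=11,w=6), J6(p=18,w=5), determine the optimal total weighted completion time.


WSPT order (by p/w): J3 → J2 → J5 → J4 → J6 → J1
  J3: C=7, w·C=8×7=56
  J2: C=15, w·C=6×15=90
  J5: C=26, w·C=6×26=156
  J4: C=45, w·C=10×45=450
  J6: C=63, w·C=5×63=315
  J1: C=79, w·C=1×79=79
Σ w·C = 1146
= 1146


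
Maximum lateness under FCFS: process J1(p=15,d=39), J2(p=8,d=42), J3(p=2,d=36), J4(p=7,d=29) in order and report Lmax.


Lateness per job (L = C - d):
  J1: C=15, d=39, L=-24
  J2: C=23, d=42, L=-19
  J3: C=25, d=36, L=-11
  J4: C=32, d=29, L=3
Lmax = max(-24, -19, -11, 3)
= 3


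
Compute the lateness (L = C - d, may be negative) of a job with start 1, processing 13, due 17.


Completion = 1 + 13 = 14
Lateness = C - d = 14 - 17
= -3


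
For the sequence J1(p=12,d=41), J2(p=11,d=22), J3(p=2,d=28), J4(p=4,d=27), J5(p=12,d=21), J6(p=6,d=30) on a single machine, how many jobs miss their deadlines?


Completion vs due date:
  J1: C=12, d=41 → on time
  J2: C=23, d=22 → TARDY
  J3: C=25, d=28 → on time
  J4: C=29, d=27 → TARDY
  J5: C=41, d=21 → TARDY
  J6: C=47, d=30 → TARDY
Tardy jobs: J2, J4, J5, J6
Count = 4


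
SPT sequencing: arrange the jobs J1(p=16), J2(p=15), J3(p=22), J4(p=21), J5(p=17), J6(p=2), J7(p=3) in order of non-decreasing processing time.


SPT: sort by shortest processing time
  J6: p=2
  J7: p=3
  J2: p=15
  J1: p=16
  J5: p=17
  J4: p=21
  J3: p=22
Order: J6 → J7 → J2 → J1 → J5 → J4 → J3


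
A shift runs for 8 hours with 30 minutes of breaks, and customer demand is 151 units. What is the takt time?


Available = 8×60 - 30 = 450 min
Takt time = 450 / 151
= 2.98 min/unit


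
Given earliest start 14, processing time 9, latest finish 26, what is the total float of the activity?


EF = ES + duration = 14 + 9 = 23
LS = LF - duration = 26 - 9 = 17
Total Float = LF - EF = 26 - 23
(or LS - ES = 17 - 14)
= 3


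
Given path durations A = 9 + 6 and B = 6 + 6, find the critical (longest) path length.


Path A: 9 + 6 = 15
Path B: 6 + 6 = 12
Critical path = longest = max(15, 12)
= 15 (Path A)


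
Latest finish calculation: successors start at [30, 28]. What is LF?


LF = min of all successor start times
Successors start at: [30, 28]
LF = min(30, 28)
= 28


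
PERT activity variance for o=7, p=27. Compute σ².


σ² = ((p - o) / 6)² = (p - o)² / 36
= (27 - 7)² / 36
= 20² / 36
= 400 / 36
= 11.1111


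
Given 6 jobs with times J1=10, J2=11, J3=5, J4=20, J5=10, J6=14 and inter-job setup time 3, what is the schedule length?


Makespan = Σ processing + (n-1) × setup
= (10 + 11 + 5 + 20 + 10 + 14) + (6-1)×3
= 70 + 15
= 85 time units


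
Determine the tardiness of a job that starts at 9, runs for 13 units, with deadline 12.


Completion = start + processing = 9 + 13 = 22
Tardiness = max(0, C - d) = max(0, 22 - 12)
= max(0, 10)
= 10


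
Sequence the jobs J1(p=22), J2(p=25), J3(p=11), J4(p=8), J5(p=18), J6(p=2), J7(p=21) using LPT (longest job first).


LPT: sort by longest processing time first
  J2: p=25
  J1: p=22
  J7: p=21
  J5: p=18
  J3: p=11
  J4: p=8
  J6: p=2
Order: J2 → J1 → J7 → J5 → J3 → J4 → J6


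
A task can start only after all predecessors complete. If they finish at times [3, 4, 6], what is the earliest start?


ES = max of all predecessor completion times
Predecessors: [3, 4, 6]
ES = max(3, 4, 6)
= 6


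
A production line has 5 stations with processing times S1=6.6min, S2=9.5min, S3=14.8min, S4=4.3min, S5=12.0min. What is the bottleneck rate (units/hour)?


Bottleneck = longest station time
Station times: [6.6, 9.5, 14.8, 4.3, 12.0]
Max = 14.8 min
Rate = 60 / 14.8
= 4.05 units/hour (bottleneck: 14.8min)


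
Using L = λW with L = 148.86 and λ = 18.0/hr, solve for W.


Little's law: L = λW → W = L / λ
= 148.86 / 18.0
= 8.27 hours


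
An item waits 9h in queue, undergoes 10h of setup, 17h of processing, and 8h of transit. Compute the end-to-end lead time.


Lead time = queue + setup + processing + transit
= 9 + 10 + 17 + 8
= 44 hours


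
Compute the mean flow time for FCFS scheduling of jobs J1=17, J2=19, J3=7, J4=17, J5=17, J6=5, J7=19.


Completion times:
  J1: completes at 17
  J2: completes at 36
  J3: completes at 43
  J4: completes at 60
  J5: completes at 77
  J6: completes at 82
  J7: completes at 101
Sum = 416
Average = 416/7
= 59.43


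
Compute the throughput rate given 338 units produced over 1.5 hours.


Throughput = units / time
= 338 / 1.5
= 225.3 units/hour


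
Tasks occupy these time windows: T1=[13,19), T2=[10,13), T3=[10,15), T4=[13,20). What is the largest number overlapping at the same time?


Check each time point for overlaps:
  t=13: 3 tasks active (T1, T3, T4)
Max concurrent = 3


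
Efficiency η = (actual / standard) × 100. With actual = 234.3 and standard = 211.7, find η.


Efficiency = (actual / standard) × 100
= (234.3 / 211.7) × 100
= 110.7%


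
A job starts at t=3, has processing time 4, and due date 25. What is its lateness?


Completion = 3 + 4 = 7
Lateness = C - d = 7 - 25
= -18


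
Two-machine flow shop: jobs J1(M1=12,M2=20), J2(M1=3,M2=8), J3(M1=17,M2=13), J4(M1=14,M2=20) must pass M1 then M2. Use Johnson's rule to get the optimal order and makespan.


Johnson's rule:
Group 1 (M1≤M2, sort by M1): ['J2', 'J1', 'J4']
Group 2 (M1>M2, sort desc M2): ['J3']
Sequence: J2 → J1 → J4 → J3
Makespan calculation:
  J2: M1 done=3, M2 done=11
  J1: M1 done=15, M2 done=35
  J4: M1 done=29, M2 done=55
  J3: M1 done=46, M2 done=68
= Sequence: J2 → J1 → J4 → J3, Makespan: 68


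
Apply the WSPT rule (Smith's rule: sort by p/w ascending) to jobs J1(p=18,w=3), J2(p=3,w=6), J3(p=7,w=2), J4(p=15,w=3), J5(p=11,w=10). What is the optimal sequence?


WSPT (Smith's rule): sort by p/w ascending
  J2: p/w = 3/6 = 0.500
  J5: p/w = 11/10 = 1.100
  J3: p/w = 7/2 = 3.500
  J4: p/w = 15/3 = 5.000
  J1: p/w = 18/3 = 6.000
Order: J2 → J5 → J3 → J4 → J1


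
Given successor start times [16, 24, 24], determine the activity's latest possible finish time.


LF = min of all successor start times
Successors start at: [16, 24, 24]
LF = min(16, 24, 24)
= 16


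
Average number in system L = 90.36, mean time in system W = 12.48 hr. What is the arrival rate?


Little's law: L = λW → λ = L / W
= 90.36 / 12.48
= 7.24 per hour


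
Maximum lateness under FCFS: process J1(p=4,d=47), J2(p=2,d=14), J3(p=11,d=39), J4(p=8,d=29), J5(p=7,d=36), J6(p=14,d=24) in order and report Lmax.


Lateness per job (L = C - d):
  J1: C=4, d=47, L=-43
  J2: C=6, d=14, L=-8
  J3: C=17, d=39, L=-22
  J4: C=25, d=29, L=-4
  J5: C=32, d=36, L=-4
  J6: C=46, d=24, L=22
Lmax = max(-43, -8, -22, -4, -4, 22)
= 22


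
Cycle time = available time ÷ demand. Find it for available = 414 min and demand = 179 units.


Cycle time = available time / demand
= 414 / 179
= 2.31 min/unit


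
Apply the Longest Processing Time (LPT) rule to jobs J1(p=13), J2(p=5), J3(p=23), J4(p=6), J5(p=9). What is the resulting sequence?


LPT: sort by longest processing time first
  J3: p=23
  J1: p=13
  J5: p=9
  J4: p=6
  J2: p=5
Order: J3 → J1 → J5 → J4 → J2


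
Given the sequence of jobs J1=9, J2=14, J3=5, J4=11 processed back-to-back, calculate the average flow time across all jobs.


Completion times:
  J1: completes at 9
  J2: completes at 23
  J3: completes at 28
  J4: completes at 39
Sum = 99
Average = 99/4
= 24.75


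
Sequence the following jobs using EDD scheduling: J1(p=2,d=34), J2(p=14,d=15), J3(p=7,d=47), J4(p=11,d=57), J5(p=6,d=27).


EDD: sort by earliest due date
  J2: d=15, p=14
  J5: d=27, p=6
  J1: d=34, p=2
  J3: d=47, p=7
  J4: d=57, p=11
Order: J2 → J5 → J1 → J3 → J4


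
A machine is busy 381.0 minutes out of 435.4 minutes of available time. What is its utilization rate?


Utilization = busy / total × 100
= 381.0 / 435.4 × 100
= 87.5%


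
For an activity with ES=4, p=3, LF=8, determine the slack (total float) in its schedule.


EF = ES + duration = 4 + 3 = 7
LS = LF - duration = 8 - 3 = 5
Total Float = LF - EF = 8 - 7
(or LS - ES = 5 - 4)
= 1


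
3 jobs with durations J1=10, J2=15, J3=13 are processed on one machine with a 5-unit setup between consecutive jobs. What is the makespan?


Makespan = Σ processing + (n-1) × setup
= (10 + 15 + 13) + (3-1)×5
= 38 + 10
= 48 time units


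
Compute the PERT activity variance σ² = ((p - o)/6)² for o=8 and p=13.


σ² = ((p - o) / 6)² = (p - o)² / 36
= (13 - 8)² / 36
= 5² / 36
= 25 / 36
= 0.6944


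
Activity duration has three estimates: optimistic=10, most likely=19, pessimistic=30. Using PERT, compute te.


te = (o + 4m + p) / 6
= (10 + 4×19 + 30) / 6
= (10 + 76 + 30) / 6
= 116 / 6
= 19.33


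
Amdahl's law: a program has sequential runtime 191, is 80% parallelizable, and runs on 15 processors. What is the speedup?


Amdahl's law: T_p = T × ((1-p) + p/N)
= 191 × ((1-0.8) + 0.8/15)
= 191 × (0.20 + 0.0533)
= 191 × 0.2533
= 48.39
Speedup = 191/48.39
= 3.95×


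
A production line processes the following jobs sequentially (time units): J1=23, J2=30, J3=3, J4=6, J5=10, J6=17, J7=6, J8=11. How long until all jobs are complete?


Sequential makespan: sum all processing times
= 23 + 30 + 3 + 6 + 10 + 17 + 6 + 11
= 106 time units


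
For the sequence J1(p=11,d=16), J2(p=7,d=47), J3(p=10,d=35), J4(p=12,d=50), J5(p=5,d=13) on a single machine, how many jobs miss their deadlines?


Completion vs due date:
  J1: C=11, d=16 → on time
  J2: C=18, d=47 → on time
  J3: C=28, d=35 → on time
  J4: C=40, d=50 → on time
  J5: C=45, d=13 → TARDY
Tardy jobs: J5
Count = 1


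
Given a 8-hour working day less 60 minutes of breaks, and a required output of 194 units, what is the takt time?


Available = 8×60 - 60 = 420 min
Takt time = 420 / 194
= 2.16 min/unit


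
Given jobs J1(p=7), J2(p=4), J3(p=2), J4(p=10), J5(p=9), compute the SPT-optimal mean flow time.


SPT order: J3 → J2 → J1 → J5 → J4
Completion times:
  J3: C=2
  J2: C=6
  J1: C=13
  J5: C=22
  J4: C=32
Sum = 75, n = 5
Mean flow = 75/5
= 15.00


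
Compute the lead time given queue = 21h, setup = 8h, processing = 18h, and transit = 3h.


Lead time = queue + setup + processing + transit
= 21 + 8 + 18 + 3
= 50 hours


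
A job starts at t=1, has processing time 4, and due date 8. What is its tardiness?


Completion = start + processing = 1 + 4 = 5
Tardiness = max(0, C - d) = max(0, 5 - 8)
= max(0, -3)
= 0


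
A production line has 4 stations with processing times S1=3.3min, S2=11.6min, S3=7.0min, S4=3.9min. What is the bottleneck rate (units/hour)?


Bottleneck = longest station time
Station times: [3.3, 11.6, 7.0, 3.9]
Max = 11.6 min
Rate = 60 / 11.6
= 5.17 units/hour (bottleneck: 11.6min)


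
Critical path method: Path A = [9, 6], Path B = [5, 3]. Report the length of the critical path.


Path A: 9 + 6 = 15
Path B: 5 + 3 = 8
Critical path = longest = max(15, 8)
= 15 (Path A)


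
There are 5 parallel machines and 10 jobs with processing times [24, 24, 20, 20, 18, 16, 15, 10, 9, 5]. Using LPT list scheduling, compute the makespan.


Jobs (LPT sorted): [24, 24, 20, 20, 18, 16, 15, 10, 9, 5]
Machines: 5
  J=24 → Machine 1 (load: 0+24=24)
  J=24 → Machine 2 (load: 0+24=24)
  J=20 → Machine 3 (load: 0+20=20)
  J=20 → Machine 4 (load: 0+20=20)
  J=18 → Machine 5 (load: 0+18=18)
  J=16 → Machine 5 (load: 18+16=34)
  J=15 → Machine 3 (load: 20+15=35)
  J=10 → Machine 4 (load: 20+10=30)
  J=9 → Machine 1 (load: 24+9=33)
  J=5 → Machine 2 (load: 24+5=29)
Machine loads: [33, 29, 35, 30, 34]
Makespan = max = 35 time units


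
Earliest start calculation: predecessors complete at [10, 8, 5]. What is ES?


ES = max of all predecessor completion times
Predecessors: [10, 8, 5]
ES = max(10, 8, 5)
= 10


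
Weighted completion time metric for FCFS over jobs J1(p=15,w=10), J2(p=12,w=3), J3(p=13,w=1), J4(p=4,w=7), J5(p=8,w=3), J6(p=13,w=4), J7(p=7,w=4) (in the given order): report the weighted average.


Completion times:
  J1: C=15, w×C=10×15=150
  J2: C=27, w×C=3×27=81
  J3: C=40, w×C=1×40=40
  J4: C=44, w×C=7×44=308
  J5: C=52, w×C=3×52=156
  J6: C=65, w×C=4×65=260
  J7: C=72, w×C=4×72=288
Sum w×C = 1283
Sum w = 32
Weighted avg = 1283/32
= 40.09


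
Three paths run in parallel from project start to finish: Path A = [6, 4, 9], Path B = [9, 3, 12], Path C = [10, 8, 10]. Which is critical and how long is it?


Path A: 6 + 4 + 9 = 19
Path B: 9 + 3 + 12 = 24
Path C: 10 + 8 + 10 = 28
Critical path = longest = max(19, 24, 28)
= 28 (Path C)


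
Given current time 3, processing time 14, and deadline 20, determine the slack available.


Slack = due - current_time - processing
= 20 - 3 - 14
= 3


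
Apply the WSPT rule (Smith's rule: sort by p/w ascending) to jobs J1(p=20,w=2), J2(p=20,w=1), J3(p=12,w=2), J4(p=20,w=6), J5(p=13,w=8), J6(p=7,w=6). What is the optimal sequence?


WSPT (Smith's rule): sort by p/w ascending
  J6: p/w = 7/6 = 1.167
  J5: p/w = 13/8 = 1.625
  J4: p/w = 20/6 = 3.333
  J3: p/w = 12/2 = 6.000
  J1: p/w = 20/2 = 10.000
  J2: p/w = 20/1 = 20.000
Order: J6 → J5 → J4 → J3 → J1 → J2


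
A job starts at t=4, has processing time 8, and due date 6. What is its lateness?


Completion = 4 + 8 = 12
Lateness = C - d = 12 - 6
= 6


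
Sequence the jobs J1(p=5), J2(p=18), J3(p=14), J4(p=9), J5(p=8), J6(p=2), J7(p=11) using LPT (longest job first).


LPT: sort by longest processing time first
  J2: p=18
  J3: p=14
  J7: p=11
  J4: p=9
  J5: p=8
  J1: p=5
  J6: p=2
Order: J2 → J3 → J7 → J4 → J5 → J1 → J6


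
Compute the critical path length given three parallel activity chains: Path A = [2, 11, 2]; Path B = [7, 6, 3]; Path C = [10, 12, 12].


Path A: 2 + 11 + 2 = 15
Path B: 7 + 6 + 3 = 16
Path C: 10 + 12 + 12 = 34
Critical path = longest = max(15, 16, 34)
= 34 (Path C)


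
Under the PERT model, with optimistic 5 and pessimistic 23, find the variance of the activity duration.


σ² = ((p - o) / 6)² = (p - o)² / 36
= (23 - 5)² / 36
= 18² / 36
= 324 / 36
= 9.0000


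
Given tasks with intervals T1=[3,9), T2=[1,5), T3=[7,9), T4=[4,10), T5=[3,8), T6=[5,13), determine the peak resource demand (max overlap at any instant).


Check each time point for overlaps:
  t=7: 5 tasks active (T1, T3, T4, T5, T6)
Max concurrent = 5


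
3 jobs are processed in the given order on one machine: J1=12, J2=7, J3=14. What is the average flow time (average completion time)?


Completion times:
  J1: completes at 12
  J2: completes at 19
  J3: completes at 33
Sum = 64
Average = 64/3
= 21.33


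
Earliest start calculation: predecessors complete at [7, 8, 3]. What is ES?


ES = max of all predecessor completion times
Predecessors: [7, 8, 3]
ES = max(7, 8, 3)
= 8


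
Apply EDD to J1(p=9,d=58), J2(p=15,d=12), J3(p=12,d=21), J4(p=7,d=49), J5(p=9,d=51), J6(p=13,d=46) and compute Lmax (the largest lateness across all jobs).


EDD order: J2 → J3 → J6 → J4 → J5 → J1
Completion and lateness:
  J2: C=15, d=12, L=15-12=3
  J3: C=27, d=21, L=27-21=6
  J6: C=40, d=46, L=40-46=-6
  J4: C=47, d=49, L=47-49=-2
  J5: C=56, d=51, L=56-51=5
  J1: C=65, d=58, L=65-58=7
Lmax = max(3, 6, -6, -2, 5, 7)
= 7


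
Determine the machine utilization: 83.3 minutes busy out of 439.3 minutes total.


Utilization = busy / total × 100
= 83.3 / 439.3 × 100
= 19.0%


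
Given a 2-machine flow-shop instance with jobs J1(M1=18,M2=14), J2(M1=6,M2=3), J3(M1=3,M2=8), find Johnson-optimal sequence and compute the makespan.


Johnson's rule:
Group 1 (M1≤M2, sort by M1): ['J3']
Group 2 (M1>M2, sort desc M2): ['J1', 'J2']
Sequence: J3 → J1 → J2
Makespan calculation:
  J3: M1 done=3, M2 done=11
  J1: M1 done=21, M2 done=35
  J2: M1 done=27, M2 done=38
= Sequence: J3 → J1 → J2, Makespan: 38


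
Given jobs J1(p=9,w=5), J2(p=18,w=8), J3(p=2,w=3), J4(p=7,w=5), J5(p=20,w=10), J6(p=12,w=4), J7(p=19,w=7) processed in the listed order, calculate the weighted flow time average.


Completion times:
  J1: C=9, w×C=5×9=45
  J2: C=27, w×C=8×27=216
  J3: C=29, w×C=3×29=87
  J4: C=36, w×C=5×36=180
  J5: C=56, w×C=10×56=560
  J6: C=68, w×C=4×68=272
  J7: C=87, w×C=7×87=609
Sum w×C = 1969
Sum w = 42
Weighted avg = 1969/42
= 46.88


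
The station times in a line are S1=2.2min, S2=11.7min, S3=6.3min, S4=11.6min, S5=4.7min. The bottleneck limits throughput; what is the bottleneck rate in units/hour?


Bottleneck = longest station time
Station times: [2.2, 11.7, 6.3, 11.6, 4.7]
Max = 11.7 min
Rate = 60 / 11.7
= 5.13 units/hour (bottleneck: 11.7min)


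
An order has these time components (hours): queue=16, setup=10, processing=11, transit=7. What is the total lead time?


Lead time = queue + setup + processing + transit
= 16 + 10 + 11 + 7
= 44 hours


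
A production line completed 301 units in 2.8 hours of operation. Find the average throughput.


Throughput = units / time
= 301 / 2.8
= 107.5 units/hour


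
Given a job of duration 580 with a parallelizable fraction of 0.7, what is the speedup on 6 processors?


Amdahl's law: T_p = T × ((1-p) + p/N)
= 580 × ((1-0.7) + 0.7/6)
= 580 × (0.30 + 0.1167)
= 580 × 0.4167
= 241.67
Speedup = 580/241.67
= 2.40×


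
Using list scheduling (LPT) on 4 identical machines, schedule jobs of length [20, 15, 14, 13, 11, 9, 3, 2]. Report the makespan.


Jobs (LPT sorted): [20, 15, 14, 13, 11, 9, 3, 2]
Machines: 4
  J=20 → Machine 1 (load: 0+20=20)
  J=15 → Machine 2 (load: 0+15=15)
  J=14 → Machine 3 (load: 0+14=14)
  J=13 → Machine 4 (load: 0+13=13)
  J=11 → Machine 4 (load: 13+11=24)
  J=9 → Machine 3 (load: 14+9=23)
  J=3 → Machine 2 (load: 15+3=18)
  J=2 → Machine 2 (load: 18+2=20)
Machine loads: [20, 20, 23, 24]
Makespan = max = 24 time units


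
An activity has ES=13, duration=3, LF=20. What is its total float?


EF = ES + duration = 13 + 3 = 16
LS = LF - duration = 20 - 3 = 17
Total Float = LF - EF = 20 - 16
(or LS - ES = 17 - 13)
= 4


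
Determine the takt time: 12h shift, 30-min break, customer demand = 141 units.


Available = 12×60 - 30 = 690 min
Takt time = 690 / 141
= 4.89 min/unit


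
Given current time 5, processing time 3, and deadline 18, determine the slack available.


Slack = due - current_time - processing
= 18 - 5 - 3
= 10


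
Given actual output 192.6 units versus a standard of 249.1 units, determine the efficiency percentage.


Efficiency = (actual / standard) × 100
= (192.6 / 249.1) × 100
= 77.3%


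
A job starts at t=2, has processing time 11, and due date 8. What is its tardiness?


Completion = start + processing = 2 + 11 = 13
Tardiness = max(0, C - d) = max(0, 13 - 8)
= max(0, 5)
= 5


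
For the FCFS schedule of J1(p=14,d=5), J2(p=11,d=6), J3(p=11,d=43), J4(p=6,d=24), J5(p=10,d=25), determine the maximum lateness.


Lateness per job (L = C - d):
  J1: C=14, d=5, L=9
  J2: C=25, d=6, L=19
  J3: C=36, d=43, L=-7
  J4: C=42, d=24, L=18
  J5: C=52, d=25, L=27
Lmax = max(9, 19, -7, 18, 27)
= 27


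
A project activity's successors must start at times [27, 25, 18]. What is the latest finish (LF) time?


LF = min of all successor start times
Successors start at: [27, 25, 18]
LF = min(27, 25, 18)
= 18


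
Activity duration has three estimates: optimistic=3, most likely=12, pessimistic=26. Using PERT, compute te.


te = (o + 4m + p) / 6
= (3 + 4×12 + 26) / 6
= (3 + 48 + 26) / 6
= 77 / 6
= 12.83


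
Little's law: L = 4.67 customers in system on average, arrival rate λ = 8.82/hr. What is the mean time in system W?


Little's law: L = λW → W = L / λ
= 4.67 / 8.82
= 0.53 hours


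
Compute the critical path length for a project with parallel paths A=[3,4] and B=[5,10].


Path A: 3 + 4 = 7
Path B: 5 + 10 = 15
Critical path = longest = max(7, 15)
= 15 (Path B)


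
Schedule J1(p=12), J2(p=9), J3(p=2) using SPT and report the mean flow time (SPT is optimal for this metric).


SPT order: J3 → J2 → J1
Completion times:
  J3: C=2
  J2: C=11
  J1: C=23
Sum = 36, n = 3
Mean flow = 36/3
= 12.00


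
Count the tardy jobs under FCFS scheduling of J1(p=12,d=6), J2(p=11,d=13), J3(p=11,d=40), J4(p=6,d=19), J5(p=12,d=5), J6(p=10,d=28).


Completion vs due date:
  J1: C=12, d=6 → TARDY
  J2: C=23, d=13 → TARDY
  J3: C=34, d=40 → on time
  J4: C=40, d=19 → TARDY
  J5: C=52, d=5 → TARDY
  J6: C=62, d=28 → TARDY
Tardy jobs: J1, J2, J4, J5, J6
Count = 5


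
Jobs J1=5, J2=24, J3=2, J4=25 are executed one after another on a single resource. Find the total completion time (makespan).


Sequential makespan: sum all processing times
= 5 + 24 + 2 + 25
= 56 time units


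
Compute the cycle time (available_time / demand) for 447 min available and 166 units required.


Cycle time = available time / demand
= 447 / 166
= 2.69 min/unit


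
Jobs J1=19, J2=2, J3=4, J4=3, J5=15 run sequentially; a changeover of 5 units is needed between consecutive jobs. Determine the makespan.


Makespan = Σ processing + (n-1) × setup
= (19 + 2 + 4 + 3 + 15) + (5-1)×5
= 43 + 20
= 63 time units


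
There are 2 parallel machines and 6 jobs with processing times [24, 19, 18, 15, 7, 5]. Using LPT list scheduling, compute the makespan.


Jobs (LPT sorted): [24, 19, 18, 15, 7, 5]
Machines: 2
  J=24 → Machine 1 (load: 0+24=24)
  J=19 → Machine 2 (load: 0+19=19)
  J=18 → Machine 2 (load: 19+18=37)
  J=15 → Machine 1 (load: 24+15=39)
  J=7 → Machine 2 (load: 37+7=44)
  J=5 → Machine 1 (load: 39+5=44)
Machine loads: [44, 44]
Makespan = max = 44 time units


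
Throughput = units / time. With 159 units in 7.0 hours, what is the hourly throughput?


Throughput = units / time
= 159 / 7.0
= 22.7 units/hour


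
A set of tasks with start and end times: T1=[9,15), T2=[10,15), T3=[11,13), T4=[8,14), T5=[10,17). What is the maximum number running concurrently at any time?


Check each time point for overlaps:
  t=11: 5 tasks active (T1, T2, T3, T4, T5)
Max concurrent = 5


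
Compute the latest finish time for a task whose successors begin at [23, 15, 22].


LF = min of all successor start times
Successors start at: [23, 15, 22]
LF = min(23, 15, 22)
= 15


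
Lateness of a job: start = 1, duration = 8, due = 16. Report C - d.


Completion = 1 + 8 = 9
Lateness = C - d = 9 - 16
= -7


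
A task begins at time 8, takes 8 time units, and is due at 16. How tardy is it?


Completion = start + processing = 8 + 8 = 16
Tardiness = max(0, C - d) = max(0, 16 - 16)
= max(0, 0)
= 0


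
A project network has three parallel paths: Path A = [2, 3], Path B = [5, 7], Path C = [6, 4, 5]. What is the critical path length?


Path A: 2 + 3 = 5
Path B: 5 + 7 = 12
Path C: 6 + 4 + 5 = 15
Critical path = longest = max(5, 12, 15)
= 15 (Path C)


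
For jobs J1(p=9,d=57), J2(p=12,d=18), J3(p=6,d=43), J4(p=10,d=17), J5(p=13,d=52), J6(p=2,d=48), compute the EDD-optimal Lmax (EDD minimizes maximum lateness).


EDD order: J4 → J2 → J3 → J6 → J5 → J1
Completion and lateness:
  J4: C=10, d=17, L=10-17=-7
  J2: C=22, d=18, L=22-18=4
  J3: C=28, d=43, L=28-43=-15
  J6: C=30, d=48, L=30-48=-18
  J5: C=43, d=52, L=43-52=-9
  J1: C=52, d=57, L=52-57=-5
Lmax = max(-7, 4, -15, -18, -9, -5)
= 4


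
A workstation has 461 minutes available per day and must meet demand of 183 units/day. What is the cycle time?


Cycle time = available time / demand
= 461 / 183
= 2.52 min/unit


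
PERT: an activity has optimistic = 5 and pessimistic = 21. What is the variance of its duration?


σ² = ((p - o) / 6)² = (p - o)² / 36
= (21 - 5)² / 36
= 16² / 36
= 256 / 36
= 7.1111


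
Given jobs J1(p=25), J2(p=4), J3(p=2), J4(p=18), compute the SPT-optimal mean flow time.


SPT order: J3 → J2 → J4 → J1
Completion times:
  J3: C=2
  J2: C=6
  J4: C=24
  J1: C=49
Sum = 81, n = 4
Mean flow = 81/4
= 20.25


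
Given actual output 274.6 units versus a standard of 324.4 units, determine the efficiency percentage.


Efficiency = (actual / standard) × 100
= (274.6 / 324.4) × 100
= 84.6%


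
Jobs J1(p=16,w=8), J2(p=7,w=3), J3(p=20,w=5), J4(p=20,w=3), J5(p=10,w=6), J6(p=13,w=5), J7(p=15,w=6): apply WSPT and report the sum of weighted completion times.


WSPT order (by p/w): J5 → J1 → J2 → J7 → J6 → J3 → J4
  J5: C=10, w·C=6×10=60
  J1: C=26, w·C=8×26=208
  J2: C=33, w·C=3×33=99
  J7: C=48, w·C=6×48=288
  J6: C=61, w·C=5×61=305
  J3: C=81, w·C=5×81=405
  J4: C=101, w·C=3×101=303
Σ w·C = 1668
= 1668


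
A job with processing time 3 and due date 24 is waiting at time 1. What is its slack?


Slack = due - current_time - processing
= 24 - 1 - 3
= 20


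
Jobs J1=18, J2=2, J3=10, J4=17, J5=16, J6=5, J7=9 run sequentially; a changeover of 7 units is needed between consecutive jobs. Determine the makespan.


Makespan = Σ processing + (n-1) × setup
= (18 + 2 + 10 + 17 + 16 + 5 + 9) + (7-1)×7
= 77 + 42
= 119 time units


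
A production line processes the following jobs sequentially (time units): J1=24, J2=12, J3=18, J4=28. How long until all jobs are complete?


Sequential makespan: sum all processing times
= 24 + 12 + 18 + 28
= 82 time units


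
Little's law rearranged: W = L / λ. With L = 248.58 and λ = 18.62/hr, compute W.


Little's law: L = λW → W = L / λ
= 248.58 / 18.62
= 13.35 hours


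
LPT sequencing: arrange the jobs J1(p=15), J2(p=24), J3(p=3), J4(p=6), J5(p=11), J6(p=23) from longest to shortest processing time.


LPT: sort by longest processing time first
  J2: p=24
  J6: p=23
  J1: p=15
  J5: p=11
  J4: p=6
  J3: p=3
Order: J2 → J6 → J1 → J5 → J4 → J3


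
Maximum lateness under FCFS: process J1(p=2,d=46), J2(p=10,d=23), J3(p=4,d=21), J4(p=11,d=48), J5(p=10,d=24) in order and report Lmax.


Lateness per job (L = C - d):
  J1: C=2, d=46, L=-44
  J2: C=12, d=23, L=-11
  J3: C=16, d=21, L=-5
  J4: C=27, d=48, L=-21
  J5: C=37, d=24, L=13
Lmax = max(-44, -11, -5, -21, 13)
= 13


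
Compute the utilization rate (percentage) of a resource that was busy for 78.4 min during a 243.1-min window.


Utilization = busy / total × 100
= 78.4 / 243.1 × 100
= 32.3%


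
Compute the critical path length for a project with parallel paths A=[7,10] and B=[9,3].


Path A: 7 + 10 = 17
Path B: 9 + 3 = 12
Critical path = longest = max(17, 12)
= 17 (Path A)


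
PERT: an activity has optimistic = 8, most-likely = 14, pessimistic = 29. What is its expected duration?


te = (o + 4m + p) / 6
= (8 + 4×14 + 29) / 6
= (8 + 56 + 29) / 6
= 93 / 6
= 15.50


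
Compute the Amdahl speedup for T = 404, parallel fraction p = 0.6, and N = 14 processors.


Amdahl's law: T_p = T × ((1-p) + p/N)
= 404 × ((1-0.6) + 0.6/14)
= 404 × (0.40 + 0.0429)
= 404 × 0.4429
= 178.91
Speedup = 404/178.91
= 2.26×


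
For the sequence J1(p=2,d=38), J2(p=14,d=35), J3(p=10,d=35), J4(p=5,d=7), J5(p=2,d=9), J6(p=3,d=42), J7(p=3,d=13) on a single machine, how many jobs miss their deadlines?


Completion vs due date:
  J1: C=2, d=38 → on time
  J2: C=16, d=35 → on time
  J3: C=26, d=35 → on time
  J4: C=31, d=7 → TARDY
  J5: C=33, d=9 → TARDY
  J6: C=36, d=42 → on time
  J7: C=39, d=13 → TARDY
Tardy jobs: J4, J5, J7
Count = 3


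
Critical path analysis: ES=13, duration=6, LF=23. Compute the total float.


EF = ES + duration = 13 + 6 = 19
LS = LF - duration = 23 - 6 = 17
Total Float = LF - EF = 23 - 19
(or LS - ES = 17 - 13)
= 4


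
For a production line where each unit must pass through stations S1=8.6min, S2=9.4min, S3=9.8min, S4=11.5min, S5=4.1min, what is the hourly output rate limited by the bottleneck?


Bottleneck = longest station time
Station times: [8.6, 9.4, 9.8, 11.5, 4.1]
Max = 11.5 min
Rate = 60 / 11.5
= 5.22 units/hour (bottleneck: 11.5min)
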